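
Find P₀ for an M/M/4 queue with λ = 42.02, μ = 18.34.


a = λ/μ = 42.02/18.34 = 2.2912; ρ = a/c = 0.5728
Σ_{k=0}^{3} a^k/k! (terms k=0..3) = 1.00000 + 2.29117 + 2.62472 + 2.00456 = 7.92045
Tail: a^4/(4!(1−ρ)) = 27.55668/(24·0.4272) = 2.68767
P₀ = 1/(7.92045 + 2.68767) = 1/10.60812 = 0.094267

Final: 0.094267


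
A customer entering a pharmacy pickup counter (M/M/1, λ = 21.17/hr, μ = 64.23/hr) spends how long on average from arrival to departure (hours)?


W = 1/(μ−λ) = 1/(64.23 − 21.17) = 1/43.06 = 0.02322 hr

Final: 0.02322 hr


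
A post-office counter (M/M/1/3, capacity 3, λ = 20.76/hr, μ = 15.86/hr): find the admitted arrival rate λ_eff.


ρ = 1.3090; P_K = (1−ρ)ρ^3/(1−ρ^4) = 0.357973
λ_eff = λ(1 − P_K) = 20.76·(1 − 0.357973) = 20.76·0.642027 = 13.3285 /hr

Final: 13.3285 /hr


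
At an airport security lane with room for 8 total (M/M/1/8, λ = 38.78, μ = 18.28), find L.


ρ = 38.78/18.28 = 2.1214
L = ρ[1 − (K+1)ρ^K + Kρ^(K+1)] / [(1−ρ)(1−ρ^(K+1))]
Numerator: 2.1214·(1 − 9·410.254078 + 8·870.331135) = 6940.012745
Denominator: (-1.1214)·(-869.331135) = 974.906360
L = 6940.012745/974.906360 = 7.1186

Final: 7.1186


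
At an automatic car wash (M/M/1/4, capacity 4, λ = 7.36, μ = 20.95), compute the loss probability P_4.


ρ = λ/μ = 7.36/20.95 = 0.3513
P_K = (1−ρ)ρ^K/(1−ρ^(K+1)) = (0.6487·0.015233)/(1 − 0.005351)
= 0.009881/0.994649 = 0.009934

Final: 0.009934


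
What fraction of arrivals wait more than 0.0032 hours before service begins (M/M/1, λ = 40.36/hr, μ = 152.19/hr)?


ρ = 40.36/152.19 = 0.2652
P(Wq > t) = ρ·e^{−(μ−λ)t} = 0.2652·e^{−0.3579}
= 0.2652·0.699174 = 0.185417

Final: 0.185417


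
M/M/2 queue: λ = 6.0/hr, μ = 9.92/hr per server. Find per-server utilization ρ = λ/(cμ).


ρ = λ/(cμ) = 6.0/(2·9.92) = 6.0/19.84 = 0.3024

Final: 0.3024


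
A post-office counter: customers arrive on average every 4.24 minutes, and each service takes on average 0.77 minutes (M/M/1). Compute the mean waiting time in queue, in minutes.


λ = 60/4.24 = 14.1509 /hr
μ = 60/0.77 = 77.9221 /hr
ρ = λ/μ = 14.1509/77.9221 = 0.1816
Wq = ρ/(μ−λ) = 0.1816/(77.9221−14.1509) = 0.002848 hr
In minutes: 0.002848·60 = 0.1709 min

Final: 0.1709 min


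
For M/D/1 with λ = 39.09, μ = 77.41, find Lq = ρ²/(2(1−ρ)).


ρ = 39.09/77.41 = 0.5050
M/D/1: Lq = ρ²/(2(1−ρ)) = 0.2550/(2·0.4950) = 0.25756

Final: 0.25756


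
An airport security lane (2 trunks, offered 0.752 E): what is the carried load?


B(2,0.752) = 0.138961 (Erlang-B)
Carried load = a(1 − B) = 0.752·(1 − 0.138961) = 0.752·0.861039 = 0.6475 E

Final: 0.6475 Erlangs


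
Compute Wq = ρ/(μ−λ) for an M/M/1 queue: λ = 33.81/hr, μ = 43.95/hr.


ρ = 33.81/43.95 = 0.7693
Wq = ρ/(μ−λ) = 0.7693/(43.95 − 33.81) = 0.7693/10.14 = 0.07587 hr

Final: 0.07587 hr


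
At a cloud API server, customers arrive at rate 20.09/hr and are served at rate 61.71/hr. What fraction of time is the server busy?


ρ = λ/μ = 20.09/61.71 = 0.3256

Final: 0.3256


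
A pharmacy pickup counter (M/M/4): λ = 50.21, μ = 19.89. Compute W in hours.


a = 2.5244; ρ = 0.6311; P₀ = 0.071539
Lq = P₀·a^c·ρ/(c!(1−ρ)²) = 0.56133
Wq = Lq/λ = 0.56133/50.21 = 0.01118 hr
W = Wq + 1/μ = 0.01118 + 0.05028 = 0.06146 hr

Final: 0.06146 hr


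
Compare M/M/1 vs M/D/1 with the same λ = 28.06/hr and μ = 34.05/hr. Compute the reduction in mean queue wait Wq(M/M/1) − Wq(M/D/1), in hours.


ρ = 28.06/34.05 = 0.8241
Wq(M/M/1) = ρ/(μ−λ) = 0.8241/5.99 = 0.13758 hr
Wq(M/D/1) = ρ/(2(μ−λ)) = 0.06879 hr
Savings = 0.13758 − 0.06879 = 0.06879 hr

Final: 0.06879 hr


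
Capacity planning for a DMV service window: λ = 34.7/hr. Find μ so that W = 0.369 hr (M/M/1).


W = 1/(μ−λ) ⇒ μ − λ = 1/W = 1/0.369 = 2.7100
μ = λ + 1/W = 34.7 + 2.7100 = 37.4100 per hr

Final: 37.4100 /hr


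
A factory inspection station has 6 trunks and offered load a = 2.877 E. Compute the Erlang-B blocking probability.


B(c,a) = (a^c/c!) / Σ_{k=0}^{c} a^k/k!
a^6/6! = 0.787602
Σ terms (k=0..6): 1.00000 + 2.87700 + 4.13856 + 3.96888 + 2.85462 + 1.64255 + 0.78760 = 17.269217
B = 0.787602/17.269217 = 0.045607

Final: 0.045607


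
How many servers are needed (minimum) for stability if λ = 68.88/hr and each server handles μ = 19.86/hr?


Stability requires cμ > λ ⇔ c > λ/μ.
λ/μ = 68.88/19.86 = 3.4683
Minimum integer c = ⌊3.4683⌋ + 1 = 4
Check: 4·19.86 = 79.44 > 68.88, while 3·19.86 = 59.58 ≤ 68.88

Final: 4 servers


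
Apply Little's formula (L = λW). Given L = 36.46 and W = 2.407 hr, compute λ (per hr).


λ = L/W = 36.46/2.407 = 15.1475 /hr

Final: 15.1475 /hr


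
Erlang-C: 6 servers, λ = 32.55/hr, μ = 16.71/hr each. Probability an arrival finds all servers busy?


a = λ/μ = 1.9479; ρ = a/6 = 0.3247
P₀ = 0.142389 (from M/M/c formula)
C(c,a) = [a^c/(c!(1−ρ))]·P₀ = [54.63202/(720·0.6753)]·0.142389
= 0.11235·0.142389 = 0.015998

Final: 0.015998


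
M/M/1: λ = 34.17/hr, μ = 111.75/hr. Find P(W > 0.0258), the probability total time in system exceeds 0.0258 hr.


W ~ Exponential(μ−λ) for M/M/1.
μ − λ = 111.75 − 34.17 = 77.5800
P(W > t) = e^{−(μ−λ)t} = e^{−2.0016} = 0.135124

Final: 0.135124


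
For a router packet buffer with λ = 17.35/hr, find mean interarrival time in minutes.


Mean interarrival time = 1/λ = 1/17.35 hour = 0.05764 hour
In minutes: 0.05764 × 60 = 3.4582 min

Final: 3.4582 min


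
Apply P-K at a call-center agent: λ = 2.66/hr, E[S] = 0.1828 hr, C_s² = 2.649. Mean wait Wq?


ρ = λ·E[S] = 2.66·0.1828 = 0.4862
E[S²] = E[S]²(1+C_s²) = 0.1828²·(1+2.649) = 0.121934
Wq = λ·E[S²]/(2(1−ρ)) = 2.66·0.121934/(2·0.5138) = 0.31566 hr

Final: 0.31566 hr


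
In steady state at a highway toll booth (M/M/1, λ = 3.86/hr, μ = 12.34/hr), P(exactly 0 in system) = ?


ρ = 3.86/12.34 = 0.3128
P_n = (1−ρ)·ρ^n = (1 − 0.3128)·0.3128^0 = 0.6872·1.000000 = 0.687196

Final: 0.687196


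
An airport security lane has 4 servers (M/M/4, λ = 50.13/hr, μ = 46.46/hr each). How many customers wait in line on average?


a = λ/μ = 1.0790; ρ = a/4 = 0.2697
P₀ = 0.339235
Lq = P₀·a^c·ρ / (c!·(1−ρ)²) = 0.339235·1.35542·0.2697/(24·0.53327)
= 0.009691

Final: 0.009691


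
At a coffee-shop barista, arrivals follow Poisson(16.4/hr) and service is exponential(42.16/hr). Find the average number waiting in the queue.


ρ = 16.4/42.16 = 0.3890
Lq = ρ²/(1−ρ) = 0.1513/0.6110 = 0.2477

Final: 0.2477


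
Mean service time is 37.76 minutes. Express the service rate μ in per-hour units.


μ = 1/(service time) in consistent units.
1 hour = 60 min, so μ = 60/37.76 = 1.5890 per hour

Final: 1.5890 /hr


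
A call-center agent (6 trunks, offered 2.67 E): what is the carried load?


B(6,2.67) = 0.035540 (Erlang-B)
Carried load = a(1 − B) = 2.67·(1 − 0.035540) = 2.67·0.964460 = 2.5751 E

Final: 2.5751 Erlangs


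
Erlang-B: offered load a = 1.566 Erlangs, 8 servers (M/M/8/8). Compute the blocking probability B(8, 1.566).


B(c,a) = (a^c/c!) / Σ_{k=0}^{c} a^k/k!
a^8/8! = 0.0008970
Σ terms (k=0..8): 1.00000 + 1.56600 + 1.22618 + 0.64006 + 0.25059 + 0.07848 + 0.02048 + 0.004583 + 0.0008970 = 4.787275
B = 0.0008970/4.787275 = 0.0001874

Final: 0.0001874


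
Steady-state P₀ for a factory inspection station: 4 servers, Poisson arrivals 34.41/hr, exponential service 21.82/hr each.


a = λ/μ = 34.41/21.82 = 1.5770; ρ = a/c = 0.3942
Σ_{k=0}^{3} a^k/k! (terms k=0..3) = 1.00000 + 1.57699 + 1.24345 + 0.65364 = 4.47409
Tail: a^4/(4!(1−ρ)) = 6.18472/(24·0.6058) = 0.42542
P₀ = 1/(4.47409 + 0.42542) = 1/4.89950 = 0.204102

Final: 0.204102


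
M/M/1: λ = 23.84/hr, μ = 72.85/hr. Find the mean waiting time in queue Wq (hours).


ρ = 23.84/72.85 = 0.3272
Wq = ρ/(μ−λ) = 0.3272/(72.85 − 23.84) = 0.3272/49.01 = 0.006677 hr

Final: 0.006677 hr


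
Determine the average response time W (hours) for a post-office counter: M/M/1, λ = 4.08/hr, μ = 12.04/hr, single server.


W = 1/(μ−λ) = 1/(12.04 − 4.08) = 1/7.96 = 0.1256 hr

Final: 0.1256 hr


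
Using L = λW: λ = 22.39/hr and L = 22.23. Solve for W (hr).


W = L/λ = 22.23/22.39 = 0.9929 hr

Final: 0.9929 hr


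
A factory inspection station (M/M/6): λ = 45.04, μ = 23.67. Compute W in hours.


a = 1.9028; ρ = 0.3171; P₀ = 0.148983
Lq = P₀·a^c·ρ/(c!(1−ρ)²) = 0.006680
Wq = Lq/λ = 0.006680/45.04 = 0.0001483 hr
W = Wq + 1/μ = 0.0001483 + 0.04225 = 0.04240 hr

Final: 0.04240 hr


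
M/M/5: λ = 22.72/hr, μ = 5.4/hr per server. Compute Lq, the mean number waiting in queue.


a = λ/μ = 4.2074; ρ = a/5 = 0.8415
P₀ = 0.009188
Lq = P₀·a^c·ρ / (c!·(1−ρ)²) = 0.009188·1318.47784·0.8415/(120·0.02513)
= 3.38050

Final: 3.38050


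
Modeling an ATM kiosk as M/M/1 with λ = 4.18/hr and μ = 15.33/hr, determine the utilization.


ρ = λ/μ = 4.18/15.33 = 0.2727

Final: 0.2727


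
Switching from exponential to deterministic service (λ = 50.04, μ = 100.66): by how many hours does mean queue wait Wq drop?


ρ = 50.04/100.66 = 0.4971
Wq(M/M/1) = ρ/(μ−λ) = 0.4971/50.62 = 0.009821 hr
Wq(M/D/1) = ρ/(2(μ−λ)) = 0.004910 hr
Savings = 0.009821 − 0.004910 = 0.004910 hr

Final: 0.004910 hr


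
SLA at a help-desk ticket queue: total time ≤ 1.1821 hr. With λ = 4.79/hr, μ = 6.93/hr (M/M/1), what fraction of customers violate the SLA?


W ~ Exponential(μ−λ) for M/M/1.
μ − λ = 6.93 − 4.79 = 2.1400
P(W > t) = e^{−(μ−λ)t} = e^{−2.5297} = 0.079683

Final: 0.079683


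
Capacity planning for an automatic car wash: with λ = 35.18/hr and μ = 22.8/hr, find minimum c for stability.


Stability requires cμ > λ ⇔ c > λ/μ.
λ/μ = 35.18/22.8 = 1.5430
Minimum integer c = ⌊1.5430⌋ + 1 = 2
Check: 2·22.8 = 45.60 > 35.18, while 1·22.8 = 22.80 ≤ 35.18

Final: 2 servers


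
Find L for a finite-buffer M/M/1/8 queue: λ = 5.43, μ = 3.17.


ρ = 5.43/3.17 = 1.7129
L = ρ[1 − (K+1)ρ^K + Kρ^(K+1)] / [(1−ρ)(1−ρ^(K+1))]
Numerator: 1.7129·(1 − 9·74.118145 + 8·126.959472) = 598.863004
Denominator: (-0.7129)·(-125.959472) = 89.800759
L = 598.863004/89.800759 = 6.6688

Final: 6.6688


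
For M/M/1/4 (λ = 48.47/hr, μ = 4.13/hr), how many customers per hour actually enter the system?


ρ = 11.7361; P_K = (1−ρ)ρ^4/(1−ρ^5) = 0.914797
λ_eff = λ(1 − P_K) = 48.47·(1 − 0.914797) = 48.47·0.085203 = 4.1298 /hr

Final: 4.1298 /hr


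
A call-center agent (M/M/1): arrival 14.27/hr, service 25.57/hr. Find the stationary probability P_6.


ρ = 14.27/25.57 = 0.5581
P_n = (1−ρ)·ρ^n = (1 − 0.5581)·0.5581^6 = 0.4419·0.030211 = 0.013351

Final: 0.013351


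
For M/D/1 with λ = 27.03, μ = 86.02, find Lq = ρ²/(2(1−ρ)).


ρ = 27.03/86.02 = 0.3142
M/D/1: Lq = ρ²/(2(1−ρ)) = 0.09874/(2·0.6858) = 0.07199

Final: 0.07199


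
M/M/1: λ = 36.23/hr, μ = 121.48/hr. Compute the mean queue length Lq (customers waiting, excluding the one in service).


ρ = 36.23/121.48 = 0.2982
Lq = ρ²/(1−ρ) = 0.08895/0.7018 = 0.1267

Final: 0.1267


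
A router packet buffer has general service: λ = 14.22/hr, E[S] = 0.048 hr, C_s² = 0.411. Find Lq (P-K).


ρ = λ·E[S] = 14.22·0.048 = 0.6826
Lq = ρ²(1+C_s²)/(2(1−ρ)) = 0.4659·(1+0.411)/(2·0.3174)
= 0.4659·1.4110/0.6349 = 1.03542

Final: 1.03542


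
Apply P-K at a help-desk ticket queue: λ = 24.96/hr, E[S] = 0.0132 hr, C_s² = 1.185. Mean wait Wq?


ρ = λ·E[S] = 24.96·0.0132 = 0.3295
E[S²] = E[S]²(1+C_s²) = 0.0132²·(1+1.185) = 0.0003807
Wq = λ·E[S²]/(2(1−ρ)) = 24.96·0.0003807/(2·0.6705) = 0.007086 hr

Final: 0.007086 hr


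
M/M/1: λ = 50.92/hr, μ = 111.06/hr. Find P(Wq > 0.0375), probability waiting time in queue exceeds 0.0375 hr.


ρ = 50.92/111.06 = 0.4585
P(Wq > t) = ρ·e^{−(μ−λ)t} = 0.4585·e^{−2.2552}
= 0.4585·0.104847 = 0.048072

Final: 0.048072


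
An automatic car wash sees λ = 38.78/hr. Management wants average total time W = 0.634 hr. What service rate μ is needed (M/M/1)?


W = 1/(μ−λ) ⇒ μ − λ = 1/W = 1/0.634 = 1.5773
μ = λ + 1/W = 38.78 + 1.5773 = 40.3573 per hr

Final: 40.3573 /hr


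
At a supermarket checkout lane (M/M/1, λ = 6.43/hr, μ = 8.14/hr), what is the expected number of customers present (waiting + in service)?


ρ = λ/μ = 6.43/8.14 = 0.7899
L = ρ/(1−ρ) = 0.7899/(1 − 0.7899) = 0.7899/0.2101 = 3.7602

Final: 3.7602


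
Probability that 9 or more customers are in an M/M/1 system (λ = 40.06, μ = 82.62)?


ρ = 40.06/82.62 = 0.4849
P(N ≥ n) = ρ^n = 0.4849^9 = 0.001481

Final: 0.001481


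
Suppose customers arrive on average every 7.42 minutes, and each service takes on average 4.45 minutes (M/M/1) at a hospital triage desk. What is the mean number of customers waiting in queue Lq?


λ = 60/7.42 = 8.0863 /hr
μ = 60/4.45 = 13.4831 /hr
ρ = λ/μ = 8.0863/13.4831 = 0.5997
Lq = ρ²/(1−ρ) = 0.3597/0.4003 = 0.8986

Final: 0.8986


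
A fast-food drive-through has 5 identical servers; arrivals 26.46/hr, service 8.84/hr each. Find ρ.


ρ = λ/(cμ) = 26.46/(5·8.84) = 26.46/44.20 = 0.5986

Final: 0.5986


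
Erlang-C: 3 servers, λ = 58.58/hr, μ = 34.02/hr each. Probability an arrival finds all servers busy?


a = λ/μ = 1.7219; ρ = a/3 = 0.5740
P₀ = 0.161243 (from M/M/c formula)
C(c,a) = [a^c/(c!(1−ρ))]·P₀ = [5.10558/(6·0.4260)]·0.161243
= 1.99738·0.161243 = 0.322063

Final: 0.322063


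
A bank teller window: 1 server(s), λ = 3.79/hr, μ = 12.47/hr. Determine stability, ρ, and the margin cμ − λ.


Total capacity cμ = 1·12.47 = 12.47/hr
ρ = λ/(cμ) = 3.79/12.47 = 0.3039
Stable ⇔ ρ < 1: YES
Spare capacity = cμ − λ = 12.47 − 3.79 = 8.68/hr

Final: ρ = 0.3039; stable; margin = 8.68/hr


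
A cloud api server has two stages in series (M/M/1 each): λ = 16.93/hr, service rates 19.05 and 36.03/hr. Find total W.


Each node sees arrival rate λ = 16.93/hr (tandem ⇒ throughput preserved).
W₁ = 1/(μ₁−λ) = 1/(19.05−16.93) = 0.47170 hr
W₂ = 1/(μ₂−λ) = 1/(36.03−16.93) = 0.05236 hr
W_total = W₁ + W₂ = 0.47170 + 0.05236 = 0.52405 hr

Final: 0.52405 hr


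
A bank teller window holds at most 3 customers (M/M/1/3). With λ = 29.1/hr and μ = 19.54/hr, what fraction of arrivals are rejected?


ρ = λ/μ = 29.1/19.54 = 1.4893
P_K = (1−ρ)ρ^K/(1−ρ^(K+1)) = (-0.4893·3.302975)/(1 − 4.918965)
= -1.615990/-3.918965 = 0.412351

Final: 0.412351


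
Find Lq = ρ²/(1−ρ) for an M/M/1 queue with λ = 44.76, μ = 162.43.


ρ = 44.76/162.43 = 0.2756
Lq = ρ²/(1−ρ) = 0.07594/0.7244 = 0.1048

Final: 0.1048


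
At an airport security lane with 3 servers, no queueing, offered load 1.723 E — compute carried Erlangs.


B(3,1.723) = 0.168486 (Erlang-B)
Carried load = a(1 − B) = 1.723·(1 − 0.168486) = 1.723·0.831514 = 1.4327 E

Final: 1.4327 Erlangs


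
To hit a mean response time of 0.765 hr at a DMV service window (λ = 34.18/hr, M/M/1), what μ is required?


W = 1/(μ−λ) ⇒ μ − λ = 1/W = 1/0.765 = 1.3072
μ = λ + 1/W = 34.18 + 1.3072 = 35.4872 per hr

Final: 35.4872 /hr


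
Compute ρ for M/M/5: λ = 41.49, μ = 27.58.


ρ = λ/(cμ) = 41.49/(5·27.58) = 41.49/137.90 = 0.3009

Final: 0.3009


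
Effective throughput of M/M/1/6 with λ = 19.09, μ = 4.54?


ρ = 4.2048; P_K = (1−ρ)ρ^6/(1−ρ^7) = 0.762212
λ_eff = λ(1 − P_K) = 19.09·(1 − 0.762212) = 19.09·0.237788 = 4.5394 /hr

Final: 4.5394 /hr


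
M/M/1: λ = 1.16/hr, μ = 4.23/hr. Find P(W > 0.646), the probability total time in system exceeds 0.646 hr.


W ~ Exponential(μ−λ) for M/M/1.
μ − λ = 4.23 − 1.16 = 3.0700
P(W > t) = e^{−(μ−λ)t} = e^{−1.9832} = 0.137625

Final: 0.137625


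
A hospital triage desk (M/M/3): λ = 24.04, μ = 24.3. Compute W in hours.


a = 0.9893; ρ = 0.3298; P₀ = 0.367724
Lq = P₀·a^c·ρ/(c!(1−ρ)²) = 0.04356
Wq = Lq/λ = 0.04356/24.04 = 0.001812 hr
W = Wq + 1/μ = 0.001812 + 0.04115 = 0.04296 hr

Final: 0.04296 hr


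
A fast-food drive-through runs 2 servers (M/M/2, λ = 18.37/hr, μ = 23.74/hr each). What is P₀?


a = λ/μ = 18.37/23.74 = 0.7738; ρ = a/c = 0.3869
Σ_{k=0}^{1} a^k/k! (terms k=0..1) = 1.00000 + 0.77380 = 1.77380
Tail: a^2/(2!(1−ρ)) = 0.59877/(2·0.6131) = 0.48831
P₀ = 1/(1.77380 + 0.48831) = 1/2.26211 = 0.442065

Final: 0.442065


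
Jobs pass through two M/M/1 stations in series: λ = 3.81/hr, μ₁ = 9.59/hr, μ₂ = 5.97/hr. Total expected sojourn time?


Each node sees arrival rate λ = 3.81/hr (tandem ⇒ throughput preserved).
W₁ = 1/(μ₁−λ) = 1/(9.59−3.81) = 0.17301 hr
W₂ = 1/(μ₂−λ) = 1/(5.97−3.81) = 0.46296 hr
W_total = W₁ + W₂ = 0.17301 + 0.46296 = 0.63597 hr

Final: 0.63597 hr


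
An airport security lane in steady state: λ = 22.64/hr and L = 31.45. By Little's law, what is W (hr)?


W = L/λ = 31.45/22.64 = 1.3891 hr

Final: 1.3891 hr


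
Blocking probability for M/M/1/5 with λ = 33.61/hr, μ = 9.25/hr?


ρ = λ/μ = 33.61/9.25 = 3.6335
P_K = (1−ρ)ρ^K/(1−ρ^(K+1)) = (-2.6335·633.335597)/(1 − 2301.233451)
= -1667.897854/-2300.233451 = 0.725099

Final: 0.725099


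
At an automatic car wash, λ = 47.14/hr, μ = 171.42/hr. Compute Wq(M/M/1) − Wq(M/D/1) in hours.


ρ = 47.14/171.42 = 0.2750
Wq(M/M/1) = ρ/(μ−λ) = 0.2750/124.28 = 0.002213 hr
Wq(M/D/1) = ρ/(2(μ−λ)) = 0.001106 hr
Savings = 0.002213 − 0.001106 = 0.001106 hr

Final: 0.001106 hr


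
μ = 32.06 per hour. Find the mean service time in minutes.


Mean service time = 1/μ = 1/32.06 hour = 0.03119 hour
In minutes: 0.03119 × 60 = 1.8715 min

Final: 1.8715 min


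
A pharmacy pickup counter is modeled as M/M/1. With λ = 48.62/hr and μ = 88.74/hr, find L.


ρ = λ/μ = 48.62/88.74 = 0.5479
L = ρ/(1−ρ) = 0.5479/(1 − 0.5479) = 0.5479/0.4521 = 1.2119

Final: 1.2119


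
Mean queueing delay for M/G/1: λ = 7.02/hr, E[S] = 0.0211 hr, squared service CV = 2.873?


ρ = λ·E[S] = 7.02·0.0211 = 0.1481
E[S²] = E[S]²(1+C_s²) = 0.0211²·(1+2.873) = 0.001724
Wq = λ·E[S²]/(2(1−ρ)) = 7.02·0.001724/(2·0.8519) = 0.007105 hr

Final: 0.007105 hr


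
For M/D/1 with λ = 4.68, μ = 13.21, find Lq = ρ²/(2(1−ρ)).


ρ = 4.68/13.21 = 0.3543
M/D/1: Lq = ρ²/(2(1−ρ)) = 0.1255/(2·0.6457) = 0.09719

Final: 0.09719


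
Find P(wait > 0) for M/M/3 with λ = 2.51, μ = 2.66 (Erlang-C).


a = λ/μ = 0.9436; ρ = a/3 = 0.3145
P₀ = 0.385640 (from M/M/c formula)
C(c,a) = [a^c/(c!(1−ρ))]·P₀ = [0.84019/(6·0.6855)]·0.385640
= 0.20429·0.385640 = 0.078781

Final: 0.078781


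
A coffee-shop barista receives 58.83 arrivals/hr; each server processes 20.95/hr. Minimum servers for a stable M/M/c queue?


Stability requires cμ > λ ⇔ c > λ/μ.
λ/μ = 58.83/20.95 = 2.8081
Minimum integer c = ⌊2.8081⌋ + 1 = 3
Check: 3·20.95 = 62.85 > 58.83, while 2·20.95 = 41.90 ≤ 58.83

Final: 3 servers


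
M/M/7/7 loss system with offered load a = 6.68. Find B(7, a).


B(c,a) = (a^c/c!) / Σ_{k=0}^{c} a^k/k!
a^7/7! = 117.761872
Σ terms (k=0..7): 1.00000 + 6.68000 + 22.31120 + 49.67961 + 82.96494 + 110.84116 + 123.40316 + 117.76187 = 514.641939
B = 117.761872/514.641939 = 0.228823

Final: 0.228823


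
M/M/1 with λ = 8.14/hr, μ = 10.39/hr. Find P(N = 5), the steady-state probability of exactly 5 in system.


ρ = 8.14/10.39 = 0.7834
P_n = (1−ρ)·ρ^n = (1 − 0.7834)·0.7834^5 = 0.2166·0.295151 = 0.063916

Final: 0.063916


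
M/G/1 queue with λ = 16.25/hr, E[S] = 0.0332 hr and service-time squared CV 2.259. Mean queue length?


ρ = λ·E[S] = 16.25·0.0332 = 0.5395
Lq = ρ²(1+C_s²)/(2(1−ρ)) = 0.2911·(1+2.259)/(2·0.4605)
= 0.2911·3.2590/0.9210 = 1.02993

Final: 1.02993


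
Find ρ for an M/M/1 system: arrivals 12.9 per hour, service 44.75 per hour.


ρ = λ/μ = 12.9/44.75 = 0.2883

Final: 0.2883


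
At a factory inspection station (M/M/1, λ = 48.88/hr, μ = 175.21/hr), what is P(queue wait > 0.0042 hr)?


ρ = 48.88/175.21 = 0.2790
P(Wq > t) = ρ·e^{−(μ−λ)t} = 0.2790·e^{−0.5306}
= 0.2790·0.588260 = 0.164113

Final: 0.164113


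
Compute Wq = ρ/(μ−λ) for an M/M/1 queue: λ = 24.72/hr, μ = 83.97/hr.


ρ = 24.72/83.97 = 0.2944
Wq = ρ/(μ−λ) = 0.2944/(83.97 − 24.72) = 0.2944/59.25 = 0.004969 hr

Final: 0.004969 hr


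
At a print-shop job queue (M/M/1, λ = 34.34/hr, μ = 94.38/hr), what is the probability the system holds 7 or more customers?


ρ = 34.34/94.38 = 0.3638
P(N ≥ n) = ρ^n = 0.3638^7 = 0.0008442

Final: 0.0008442


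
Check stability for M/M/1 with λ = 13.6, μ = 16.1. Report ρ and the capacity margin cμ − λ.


Total capacity cμ = 1·16.1 = 16.10/hr
ρ = λ/(cμ) = 13.6/16.10 = 0.8447
Stable ⇔ ρ < 1: YES
Spare capacity = cμ − λ = 16.10 − 13.6 = 2.50/hr

Final: ρ = 0.8447; stable; margin = 2.50/hr


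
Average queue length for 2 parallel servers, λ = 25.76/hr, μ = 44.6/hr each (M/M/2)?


a = λ/μ = 0.5776; ρ = a/2 = 0.2888
P₀ = 0.551844
Lq = P₀·a^c·ρ / (c!·(1−ρ)²) = 0.551844·0.33360·0.2888/(2·0.50582)
= 0.05255

Final: 0.05255


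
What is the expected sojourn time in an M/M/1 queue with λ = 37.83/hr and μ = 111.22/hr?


W = 1/(μ−λ) = 1/(111.22 − 37.83) = 1/73.39 = 0.01363 hr

Final: 0.01363 hr


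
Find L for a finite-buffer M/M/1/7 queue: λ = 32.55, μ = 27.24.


ρ = 32.55/27.24 = 1.1949
L = ρ[1 − (K+1)ρ^K + Kρ^(K+1)] / [(1−ρ)(1−ρ^(K+1))]
Numerator: 1.1949·(1 − 8·3.478622 + 7·4.156723) = 2.710215
Denominator: (-0.1949)·(-3.156723) = 0.615352
L = 2.710215/0.615352 = 4.4043

Final: 4.4043


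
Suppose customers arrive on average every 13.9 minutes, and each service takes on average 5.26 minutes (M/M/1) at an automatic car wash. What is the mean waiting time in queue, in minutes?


λ = 60/13.9 = 4.3165 /hr
μ = 60/5.26 = 11.4068 /hr
ρ = λ/μ = 4.3165/11.4068 = 0.3784
Wq = ρ/(μ−λ) = 0.3784/(11.4068−4.3165) = 0.05337 hr
In minutes: 0.05337·60 = 3.202 min

Final: 3.202 min


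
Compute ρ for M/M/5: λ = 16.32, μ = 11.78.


ρ = λ/(cμ) = 16.32/(5·11.78) = 16.32/58.90 = 0.2771

Final: 0.2771


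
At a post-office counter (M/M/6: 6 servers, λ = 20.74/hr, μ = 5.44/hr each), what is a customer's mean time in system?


a = 3.8125; ρ = 0.6354; P₀ = 0.020606
Lq = P₀·a^c·ρ/(c!(1−ρ)²) = 0.42013
Wq = Lq/λ = 0.42013/20.74 = 0.02026 hr
W = Wq + 1/μ = 0.02026 + 0.18382 = 0.20408 hr

Final: 0.20408 hr


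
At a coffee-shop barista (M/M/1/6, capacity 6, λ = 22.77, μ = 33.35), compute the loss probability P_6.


ρ = λ/μ = 22.77/33.35 = 0.6828
P_K = (1−ρ)ρ^K/(1−ρ^(K+1)) = (0.3172·0.101299)/(1 − 0.069162)
= 0.032136/0.930838 = 0.034524

Final: 0.034524


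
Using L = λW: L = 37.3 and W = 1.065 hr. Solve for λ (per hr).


λ = L/W = 37.3/1.065 = 35.0235 /hr

Final: 35.0235 /hr


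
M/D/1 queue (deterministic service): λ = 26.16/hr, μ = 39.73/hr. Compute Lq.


ρ = 26.16/39.73 = 0.6584
M/D/1: Lq = ρ²/(2(1−ρ)) = 0.4335/(2·0.3416) = 0.63467

Final: 0.63467


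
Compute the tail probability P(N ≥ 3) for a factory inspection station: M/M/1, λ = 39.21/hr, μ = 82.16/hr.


ρ = 39.21/82.16 = 0.4772
P(N ≥ n) = ρ^n = 0.4772^3 = 0.108695

Final: 0.108695


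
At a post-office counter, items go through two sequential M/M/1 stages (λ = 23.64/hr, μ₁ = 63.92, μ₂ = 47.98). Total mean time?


Each node sees arrival rate λ = 23.64/hr (tandem ⇒ throughput preserved).
W₁ = 1/(μ₁−λ) = 1/(63.92−23.64) = 0.02483 hr
W₂ = 1/(μ₂−λ) = 1/(47.98−23.64) = 0.04108 hr
W_total = W₁ + W₂ = 0.02483 + 0.04108 = 0.06591 hr

Final: 0.06591 hr


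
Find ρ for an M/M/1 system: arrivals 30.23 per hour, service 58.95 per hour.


ρ = λ/μ = 30.23/58.95 = 0.5128

Final: 0.5128


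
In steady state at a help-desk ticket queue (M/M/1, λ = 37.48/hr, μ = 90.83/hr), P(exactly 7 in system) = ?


ρ = 37.48/90.83 = 0.4126
P_n = (1−ρ)·ρ^n = (1 − 0.4126)·0.4126^7 = 0.5874·0.002037 = 0.001196

Final: 0.001196


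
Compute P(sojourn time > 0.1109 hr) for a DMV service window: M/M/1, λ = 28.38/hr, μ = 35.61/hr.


W ~ Exponential(μ−λ) for M/M/1.
μ − λ = 35.61 − 28.38 = 7.2300
P(W > t) = e^{−(μ−λ)t} = e^{−0.8018} = 0.448518

Final: 0.448518


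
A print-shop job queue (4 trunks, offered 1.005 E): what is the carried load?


B(4,1.005) = 0.015618 (Erlang-B)
Carried load = a(1 − B) = 1.005·(1 − 0.015618) = 1.005·0.984382 = 0.9893 E

Final: 0.9893 Erlangs


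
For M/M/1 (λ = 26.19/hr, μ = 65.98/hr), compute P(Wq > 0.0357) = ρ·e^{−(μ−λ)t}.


ρ = 26.19/65.98 = 0.3969
P(Wq > t) = ρ·e^{−(μ−λ)t} = 0.3969·e^{−1.4205}
= 0.3969·0.241592 = 0.095897

Final: 0.095897


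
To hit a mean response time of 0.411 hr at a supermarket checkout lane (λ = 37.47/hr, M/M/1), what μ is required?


W = 1/(μ−λ) ⇒ μ − λ = 1/W = 1/0.411 = 2.4331
μ = λ + 1/W = 37.47 + 2.4331 = 39.9031 per hr

Final: 39.9031 /hr


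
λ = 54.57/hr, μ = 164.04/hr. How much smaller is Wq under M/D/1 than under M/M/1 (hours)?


ρ = 54.57/164.04 = 0.3327
Wq(M/M/1) = ρ/(μ−λ) = 0.3327/109.47 = 0.003039 hr
Wq(M/D/1) = ρ/(2(μ−λ)) = 0.001519 hr
Savings = 0.003039 − 0.001519 = 0.001519 hr

Final: 0.001519 hr


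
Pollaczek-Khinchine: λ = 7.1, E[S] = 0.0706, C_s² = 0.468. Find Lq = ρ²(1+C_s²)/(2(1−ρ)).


ρ = λ·E[S] = 7.1·0.0706 = 0.5013
Lq = ρ²(1+C_s²)/(2(1−ρ)) = 0.2513·(1+0.468)/(2·0.4987)
= 0.2513·1.4680/0.9975 = 0.36978

Final: 0.36978


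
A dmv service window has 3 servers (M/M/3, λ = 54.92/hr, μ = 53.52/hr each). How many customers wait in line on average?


a = λ/μ = 1.0262; ρ = a/3 = 0.3421
P₀ = 0.353810
Lq = P₀·a^c·ρ / (c!·(1−ρ)²) = 0.353810·1.08055·0.3421/(6·0.43289)
= 0.05035

Final: 0.05035


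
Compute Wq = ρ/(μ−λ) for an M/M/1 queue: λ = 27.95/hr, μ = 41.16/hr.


ρ = 27.95/41.16 = 0.6791
Wq = ρ/(μ−λ) = 0.6791/(41.16 − 27.95) = 0.6791/13.21 = 0.05140 hr

Final: 0.05140 hr


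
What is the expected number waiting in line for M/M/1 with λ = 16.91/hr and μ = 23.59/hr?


ρ = 16.91/23.59 = 0.7168
Lq = ρ²/(1−ρ) = 0.5138/0.2832 = 1.8146

Final: 1.8146


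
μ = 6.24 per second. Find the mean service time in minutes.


Mean service time = 1/μ = 1/6.24 second = 0.16026 second
In minutes: 0.16026 × 0.0166667 = 0.002671 min

Final: 0.002671 min


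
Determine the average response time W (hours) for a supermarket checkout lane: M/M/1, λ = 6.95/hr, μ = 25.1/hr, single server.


W = 1/(μ−λ) = 1/(25.1 − 6.95) = 1/18.15 = 0.05510 hr

Final: 0.05510 hr


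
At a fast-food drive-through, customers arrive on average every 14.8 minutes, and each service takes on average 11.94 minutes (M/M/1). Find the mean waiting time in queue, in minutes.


λ = 60/14.8 = 4.0541 /hr
μ = 60/11.94 = 5.0251 /hr
ρ = λ/μ = 4.0541/5.0251 = 0.8068
Wq = ρ/(μ−λ) = 0.8068/(5.0251−4.0541) = 0.83079 hr
In minutes: 0.83079·60 = 49.847 min

Final: 49.847 min


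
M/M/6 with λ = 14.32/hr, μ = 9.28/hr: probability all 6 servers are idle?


a = λ/μ = 14.32/9.28 = 1.5431; ρ = a/c = 0.2572
Σ_{k=0}^{5} a^k/k! (terms k=0..5) = 1.00000 + 1.54310 + 1.19058 + 0.61240 + 0.23625 + 0.07291 = 4.65525
Tail: a^6/(6!(1−ρ)) = 13.50113/(720·0.7428) = 0.02524
P₀ = 1/(4.65525 + 0.02524) = 1/4.68049 = 0.213653

Final: 0.213653


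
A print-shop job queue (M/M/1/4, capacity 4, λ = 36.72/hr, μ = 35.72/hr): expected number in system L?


ρ = 36.72/35.72 = 1.0280
L = ρ[1 − (K+1)ρ^K + Kρ^(K+1)] / [(1−ρ)(1−ρ^(K+1))]
Numerator: 1.0280·(1 − 5·1.116773 + 4·1.148038) = 0.008518
Denominator: (-0.02800)·(-0.148038) = 0.004144
L = 0.008518/0.004144 = 2.0552

Final: 2.0552


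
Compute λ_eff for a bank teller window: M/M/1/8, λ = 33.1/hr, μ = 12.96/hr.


ρ = 2.5540; P_K = (1−ρ)ρ^8/(1−ρ^9) = 0.608591
λ_eff = λ(1 − P_K) = 33.1·(1 − 0.608591) = 33.1·0.391409 = 12.9556 /hr

Final: 12.9556 /hr


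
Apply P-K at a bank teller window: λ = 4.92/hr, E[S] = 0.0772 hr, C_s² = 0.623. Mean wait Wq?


ρ = λ·E[S] = 4.92·0.0772 = 0.3798
E[S²] = E[S]²(1+C_s²) = 0.0772²·(1+0.623) = 0.009673
Wq = λ·E[S²]/(2(1−ρ)) = 4.92·0.009673/(2·0.6202) = 0.03837 hr

Final: 0.03837 hr


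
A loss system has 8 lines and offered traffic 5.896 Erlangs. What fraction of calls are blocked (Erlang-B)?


B(c,a) = (a^c/c!) / Σ_{k=0}^{c} a^k/k!
a^8/8! = 36.219235
Σ terms (k=0..8): 1.00000 + 5.89600 + 17.38141 + 34.16026 + 50.35222 + 59.37534 + 58.34617 + 49.14415 + 36.21924 = 311.874786
B = 36.219235/311.874786 = 0.116134

Final: 0.116134


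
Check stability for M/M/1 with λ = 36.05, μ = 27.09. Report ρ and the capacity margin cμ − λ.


Total capacity cμ = 1·27.09 = 27.09/hr
ρ = λ/(cμ) = 36.05/27.09 = 1.3307
Stable ⇔ ρ < 1: NO
Spare capacity = cμ − λ = 27.09 − 36.05 = -8.96/hr

Final: ρ = 1.3307; unstable; margin = -8.96/hr


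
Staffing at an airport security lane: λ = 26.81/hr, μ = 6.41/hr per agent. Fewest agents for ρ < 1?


Stability requires cμ > λ ⇔ c > λ/μ.
λ/μ = 26.81/6.41 = 4.1825
Minimum integer c = ⌊4.1825⌋ + 1 = 5
Check: 5·6.41 = 32.05 > 26.81, while 4·6.41 = 25.64 ≤ 26.81

Final: 5 servers


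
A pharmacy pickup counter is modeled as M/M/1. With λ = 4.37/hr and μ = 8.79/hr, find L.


ρ = λ/μ = 4.37/8.79 = 0.4972
L = ρ/(1−ρ) = 0.4972/(1 − 0.4972) = 0.4972/0.5028 = 0.9887

Final: 0.9887


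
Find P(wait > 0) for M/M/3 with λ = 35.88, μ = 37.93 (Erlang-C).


a = λ/μ = 0.9460; ρ = a/3 = 0.3153
P₀ = 0.384702 (from M/M/c formula)
C(c,a) = [a^c/(c!(1−ρ))]·P₀ = [0.84646/(6·0.6847)]·0.384702
= 0.20605·0.384702 = 0.079267

Final: 0.079267


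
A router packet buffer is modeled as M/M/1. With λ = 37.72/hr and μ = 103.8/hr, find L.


ρ = λ/μ = 37.72/103.8 = 0.3634
L = ρ/(1−ρ) = 0.3634/(1 − 0.3634) = 0.3634/0.6366 = 0.5708

Final: 0.5708


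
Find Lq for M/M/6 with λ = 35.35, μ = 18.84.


a = λ/μ = 1.8763; ρ = a/6 = 0.3127
P₀ = 0.152998
Lq = P₀·a^c·ρ / (c!·(1−ρ)²) = 0.152998·43.63662·0.3127/(720·0.47235)
= 0.006139

Final: 0.006139


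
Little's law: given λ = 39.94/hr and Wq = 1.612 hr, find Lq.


Lq = λWq = 39.94·1.612 = 64.3833

Final: 64.3833


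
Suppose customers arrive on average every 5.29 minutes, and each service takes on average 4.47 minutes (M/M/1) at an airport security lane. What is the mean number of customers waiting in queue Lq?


λ = 60/5.29 = 11.3422 /hr
μ = 60/4.47 = 13.4228 /hr
ρ = λ/μ = 11.3422/13.4228 = 0.8450
Lq = ρ²/(1−ρ) = 0.7140/0.1550 = 4.6062

Final: 4.6062


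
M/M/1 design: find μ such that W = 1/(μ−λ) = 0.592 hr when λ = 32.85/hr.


W = 1/(μ−λ) ⇒ μ − λ = 1/W = 1/0.592 = 1.6892
μ = λ + 1/W = 32.85 + 1.6892 = 34.5392 per hr

Final: 34.5392 /hr


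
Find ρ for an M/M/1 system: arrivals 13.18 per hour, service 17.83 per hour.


ρ = λ/μ = 13.18/17.83 = 0.7392

Final: 0.7392


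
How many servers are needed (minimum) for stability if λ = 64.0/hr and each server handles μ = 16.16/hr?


Stability requires cμ > λ ⇔ c > λ/μ.
λ/μ = 64.0/16.16 = 3.9604
Minimum integer c = ⌊3.9604⌋ + 1 = 4
Check: 4·16.16 = 64.64 > 64.0, while 3·16.16 = 48.48 ≤ 64.0

Final: 4 servers


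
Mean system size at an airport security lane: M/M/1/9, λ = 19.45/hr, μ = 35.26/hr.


ρ = 19.45/35.26 = 0.5516
L = ρ[1 − (K+1)ρ^K + Kρ^(K+1)] / [(1−ρ)(1−ρ^(K+1))]
Numerator: 0.5516·(1 − 10·0.004729 + 9·0.002608) = 0.538482
Denominator: (0.4484)·(0.997392) = 0.447214
L = 0.538482/0.447214 = 1.2041

Final: 1.2041


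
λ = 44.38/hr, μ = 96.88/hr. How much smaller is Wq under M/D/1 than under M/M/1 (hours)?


ρ = 44.38/96.88 = 0.4581
Wq(M/M/1) = ρ/(μ−λ) = 0.4581/52.50 = 0.008726 hr
Wq(M/D/1) = ρ/(2(μ−λ)) = 0.004363 hr
Savings = 0.008726 − 0.004363 = 0.004363 hr

Final: 0.004363 hr


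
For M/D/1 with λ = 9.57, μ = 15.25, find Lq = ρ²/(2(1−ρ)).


ρ = 9.57/15.25 = 0.6275
M/D/1: Lq = ρ²/(2(1−ρ)) = 0.3938/(2·0.3725) = 0.52866

Final: 0.52866


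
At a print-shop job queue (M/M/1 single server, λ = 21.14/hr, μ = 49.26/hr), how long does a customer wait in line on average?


ρ = 21.14/49.26 = 0.4292
Wq = ρ/(μ−λ) = 0.4292/(49.26 − 21.14) = 0.4292/28.12 = 0.01526 hr

Final: 0.01526 hr


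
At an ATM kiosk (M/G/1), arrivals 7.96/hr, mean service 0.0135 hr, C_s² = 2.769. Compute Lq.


ρ = λ·E[S] = 7.96·0.0135 = 0.1075
Lq = ρ²(1+C_s²)/(2(1−ρ)) = 0.01155·(1+2.769)/(2·0.8925)
= 0.01155·3.7690/1.7851 = 0.02438

Final: 0.02438


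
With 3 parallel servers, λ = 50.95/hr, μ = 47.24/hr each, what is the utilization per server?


ρ = λ/(cμ) = 50.95/(3·47.24) = 50.95/141.72 = 0.3595

Final: 0.3595


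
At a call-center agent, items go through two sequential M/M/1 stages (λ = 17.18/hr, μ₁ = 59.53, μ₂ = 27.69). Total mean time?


Each node sees arrival rate λ = 17.18/hr (tandem ⇒ throughput preserved).
W₁ = 1/(μ₁−λ) = 1/(59.53−17.18) = 0.02361 hr
W₂ = 1/(μ₂−λ) = 1/(27.69−17.18) = 0.09515 hr
W_total = W₁ + W₂ = 0.02361 + 0.09515 = 0.11876 hr

Final: 0.11876 hr


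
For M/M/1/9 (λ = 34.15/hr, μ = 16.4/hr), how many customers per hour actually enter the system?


ρ = 2.0823; P_K = (1−ρ)ρ^9/(1−ρ^10) = 0.520105
λ_eff = λ(1 − P_K) = 34.15·(1 − 0.520105) = 34.15·0.479895 = 16.3884 /hr

Final: 16.3884 /hr


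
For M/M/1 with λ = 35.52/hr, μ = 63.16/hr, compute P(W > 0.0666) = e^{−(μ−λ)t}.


W ~ Exponential(μ−λ) for M/M/1.
μ − λ = 63.16 − 35.52 = 27.6400
P(W > t) = e^{−(μ−λ)t} = e^{−1.8408} = 0.158687

Final: 0.158687


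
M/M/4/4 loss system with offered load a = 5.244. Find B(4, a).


B(c,a) = (a^c/c!) / Σ_{k=0}^{c} a^k/k!
a^4/4! = 31.509353
Σ terms (k=0..4): 1.00000 + 5.24400 + 13.74977 + 24.03459 + 31.50935 = 75.537716
B = 31.509353/75.537716 = 0.417134

Final: 0.417134


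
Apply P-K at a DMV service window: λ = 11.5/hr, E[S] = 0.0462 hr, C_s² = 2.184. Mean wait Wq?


ρ = λ·E[S] = 11.5·0.0462 = 0.5313
E[S²] = E[S]²(1+C_s²) = 0.0462²·(1+2.184) = 0.006796
Wq = λ·E[S²]/(2(1−ρ)) = 11.5·0.006796/(2·0.4687) = 0.08337 hr

Final: 0.08337 hr


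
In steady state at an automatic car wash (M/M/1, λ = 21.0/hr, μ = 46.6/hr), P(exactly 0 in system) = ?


ρ = 21.0/46.6 = 0.4506
P_n = (1−ρ)·ρ^n = (1 − 0.4506)·0.4506^0 = 0.5494·1.000000 = 0.549356

Final: 0.549356


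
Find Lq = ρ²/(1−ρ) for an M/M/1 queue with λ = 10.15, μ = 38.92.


ρ = 10.15/38.92 = 0.2608
Lq = ρ²/(1−ρ) = 0.06801/0.7392 = 0.09201

Final: 0.09201


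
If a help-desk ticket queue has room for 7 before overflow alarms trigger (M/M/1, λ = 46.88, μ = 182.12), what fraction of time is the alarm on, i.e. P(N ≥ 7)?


ρ = 46.88/182.12 = 0.2574
P(N ≥ n) = ρ^n = 0.2574^7 = 0.00007489

Final: 0.00007489


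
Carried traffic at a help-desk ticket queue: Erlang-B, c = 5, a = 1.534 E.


B(5,1.534) = 0.015342 (Erlang-B)
Carried load = a(1 − B) = 1.534·(1 − 0.015342) = 1.534·0.984658 = 1.5105 E

Final: 1.5105 Erlangs


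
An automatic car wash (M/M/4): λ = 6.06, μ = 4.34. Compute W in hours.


a = 1.3963; ρ = 0.3491; P₀ = 0.245808
Lq = P₀·a^c·ρ/(c!(1−ρ)²) = 0.03208
Wq = Lq/λ = 0.03208/6.06 = 0.005293 hr
W = Wq + 1/μ = 0.005293 + 0.23041 = 0.23571 hr

Final: 0.23571 hr


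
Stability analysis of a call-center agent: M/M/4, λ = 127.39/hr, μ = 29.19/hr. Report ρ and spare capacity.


Total capacity cμ = 4·29.19 = 116.76/hr
ρ = λ/(cμ) = 127.39/116.76 = 1.0910
Stable ⇔ ρ < 1: NO
Spare capacity = cμ − λ = 116.76 − 127.39 = -10.63/hr

Final: ρ = 1.0910; unstable; margin = -10.63/hr


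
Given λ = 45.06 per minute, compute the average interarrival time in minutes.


Mean interarrival time = 1/λ = 1/45.06 minute = 0.02219 minute
In minutes: 0.02219 × 1 = 0.02219 min

Final: 0.02219 min


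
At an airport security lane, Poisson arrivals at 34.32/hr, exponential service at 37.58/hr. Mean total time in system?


W = 1/(μ−λ) = 1/(37.58 − 34.32) = 1/3.26 = 0.3067 hr

Final: 0.3067 hr


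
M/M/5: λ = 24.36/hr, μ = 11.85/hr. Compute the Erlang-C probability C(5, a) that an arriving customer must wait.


a = λ/μ = 2.0557; ρ = a/5 = 0.4111
P₀ = 0.126902 (from M/M/c formula)
C(c,a) = [a^c/(c!(1−ρ))]·P₀ = [36.71087/(120·0.5889)]·0.126902
= 0.51952·0.126902 = 0.065928

Final: 0.065928


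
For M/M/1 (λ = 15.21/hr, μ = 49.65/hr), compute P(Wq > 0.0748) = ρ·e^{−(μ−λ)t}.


ρ = 15.21/49.65 = 0.3063
P(Wq > t) = ρ·e^{−(μ−λ)t} = 0.3063·e^{−2.5761}
= 0.3063·0.076069 = 0.023303

Final: 0.023303


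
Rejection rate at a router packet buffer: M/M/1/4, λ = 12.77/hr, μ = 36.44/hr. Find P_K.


ρ = λ/μ = 12.77/36.44 = 0.3504
P_K = (1−ρ)ρ^K/(1−ρ^(K+1)) = (0.6496·0.015082)/(1 − 0.005285)
= 0.009796/0.994715 = 0.009849

Final: 0.009849


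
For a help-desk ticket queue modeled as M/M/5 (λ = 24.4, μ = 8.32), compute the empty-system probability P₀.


a = λ/μ = 24.4/8.32 = 2.9327; ρ = a/c = 0.5865
Σ_{k=0}^{4} a^k/k! (terms k=0..4) = 1.00000 + 2.93269 + 4.30034 + 4.20386 + 3.08216 = 15.51905
Tail: a^5/(5!(1−ρ)) = 216.93644/(120·0.4135) = 4.37236
P₀ = 1/(15.51905 + 4.37236) = 1/19.89141 = 0.050273

Final: 0.050273


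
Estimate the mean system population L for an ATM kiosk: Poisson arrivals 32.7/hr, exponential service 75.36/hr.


ρ = λ/μ = 32.7/75.36 = 0.4339
L = ρ/(1−ρ) = 0.4339/(1 − 0.4339) = 0.4339/0.5661 = 0.7665

Final: 0.7665


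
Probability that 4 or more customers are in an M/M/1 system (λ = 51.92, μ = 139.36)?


ρ = 51.92/139.36 = 0.3726
P(N ≥ n) = ρ^n = 0.3726^4 = 0.019266

Final: 0.019266


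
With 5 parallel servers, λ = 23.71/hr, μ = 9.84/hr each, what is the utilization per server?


ρ = λ/(cμ) = 23.71/(5·9.84) = 23.71/49.20 = 0.4819

Final: 0.4819


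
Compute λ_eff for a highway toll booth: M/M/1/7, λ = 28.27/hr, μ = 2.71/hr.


ρ = 10.4317; P_K = (1−ρ)ρ^7/(1−ρ^8) = 0.904139
λ_eff = λ(1 − P_K) = 28.27·(1 − 0.904139) = 28.27·0.095861 = 2.7100 /hr

Final: 2.7100 /hr


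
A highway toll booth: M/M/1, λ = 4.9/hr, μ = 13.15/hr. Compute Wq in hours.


ρ = 4.9/13.15 = 0.3726
Wq = ρ/(μ−λ) = 0.3726/(13.15 − 4.9) = 0.3726/8.25 = 0.04517 hr

Final: 0.04517 hr


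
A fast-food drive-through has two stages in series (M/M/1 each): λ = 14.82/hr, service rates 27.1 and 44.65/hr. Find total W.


Each node sees arrival rate λ = 14.82/hr (tandem ⇒ throughput preserved).
W₁ = 1/(μ₁−λ) = 1/(27.1−14.82) = 0.08143 hr
W₂ = 1/(μ₂−λ) = 1/(44.65−14.82) = 0.03352 hr
W_total = W₁ + W₂ = 0.08143 + 0.03352 = 0.11496 hr

Final: 0.11496 hr


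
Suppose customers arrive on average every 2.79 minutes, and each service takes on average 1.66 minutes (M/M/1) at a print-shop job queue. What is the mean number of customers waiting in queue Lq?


λ = 60/2.79 = 21.5054 /hr
μ = 60/1.66 = 36.1446 /hr
ρ = λ/μ = 21.5054/36.1446 = 0.5950
Lq = ρ²/(1−ρ) = 0.3540/0.4050 = 0.8740

Final: 0.8740


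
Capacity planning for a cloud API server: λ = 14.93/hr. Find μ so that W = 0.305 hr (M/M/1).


W = 1/(μ−λ) ⇒ μ − λ = 1/W = 1/0.305 = 3.2787
μ = λ + 1/W = 14.93 + 3.2787 = 18.2087 per hr

Final: 18.2087 /hr
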